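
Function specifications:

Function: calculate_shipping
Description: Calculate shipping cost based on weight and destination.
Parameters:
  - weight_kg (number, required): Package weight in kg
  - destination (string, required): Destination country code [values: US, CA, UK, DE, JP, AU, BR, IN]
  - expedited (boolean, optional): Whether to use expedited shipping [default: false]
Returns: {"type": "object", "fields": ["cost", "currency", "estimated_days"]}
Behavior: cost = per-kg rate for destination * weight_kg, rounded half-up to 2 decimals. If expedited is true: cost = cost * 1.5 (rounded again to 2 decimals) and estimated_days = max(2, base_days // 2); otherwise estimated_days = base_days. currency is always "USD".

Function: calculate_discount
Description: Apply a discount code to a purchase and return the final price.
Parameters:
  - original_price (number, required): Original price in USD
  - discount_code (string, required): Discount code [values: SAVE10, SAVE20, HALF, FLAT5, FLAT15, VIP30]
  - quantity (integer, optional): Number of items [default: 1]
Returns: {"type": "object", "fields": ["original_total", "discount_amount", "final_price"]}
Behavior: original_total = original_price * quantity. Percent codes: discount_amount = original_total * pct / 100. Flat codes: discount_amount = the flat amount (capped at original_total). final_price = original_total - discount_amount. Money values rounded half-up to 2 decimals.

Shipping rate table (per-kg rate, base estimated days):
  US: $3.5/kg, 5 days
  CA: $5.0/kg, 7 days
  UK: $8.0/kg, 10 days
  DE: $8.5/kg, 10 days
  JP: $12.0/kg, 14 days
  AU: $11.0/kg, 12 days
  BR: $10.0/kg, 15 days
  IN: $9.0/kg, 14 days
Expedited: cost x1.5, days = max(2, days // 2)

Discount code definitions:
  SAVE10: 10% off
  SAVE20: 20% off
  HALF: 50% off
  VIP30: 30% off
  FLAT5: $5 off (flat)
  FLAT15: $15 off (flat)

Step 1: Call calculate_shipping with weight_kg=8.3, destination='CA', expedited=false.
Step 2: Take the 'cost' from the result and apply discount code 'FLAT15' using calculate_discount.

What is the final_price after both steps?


Step 1: calculate_shipping(weight_kg=8.3, destination=CA, expedited=false)
  Rate for CA: $5.0/kg, base 7 days
  cost = 5.0 * 8.3 = 41.5 -> 41.50
  expedited not set/false: estimated_days = 7
  -> cost = 41.50 USD
Step 2: calculate_discount(original_price=41.5, discount_code=FLAT15, quantity=1)
  original_total = 41.5 * 1 = 41.50
  FLAT15 = $15 flat: discount_amount = min(15.00, 41.50) = 15.00
  final_price = 41.50 - 15.00 = 26.50
  -> final_price = 26.50
$26.50


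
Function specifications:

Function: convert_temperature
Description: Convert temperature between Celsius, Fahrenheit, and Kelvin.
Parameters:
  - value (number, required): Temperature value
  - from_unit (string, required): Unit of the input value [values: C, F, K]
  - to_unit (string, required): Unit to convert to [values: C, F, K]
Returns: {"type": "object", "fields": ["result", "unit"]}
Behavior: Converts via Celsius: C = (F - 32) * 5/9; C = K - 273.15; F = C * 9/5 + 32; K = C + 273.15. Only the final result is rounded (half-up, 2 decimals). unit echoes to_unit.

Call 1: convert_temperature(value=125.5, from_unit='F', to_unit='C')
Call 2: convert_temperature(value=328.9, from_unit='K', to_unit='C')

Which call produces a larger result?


Call 1:
  To C: (125.5 - 32) * 5/9 = 51.944444
  Target is C: 51.944444
  Round to 2 decimals: 51.94
  -> 51.94 C
Call 2:
  To C: 328.9 - 273.15 = 55.75
  Target is C: 55.75
  Round to 2 decimals: 55.75
  -> 55.75 C
Call 2 (55.75 C)


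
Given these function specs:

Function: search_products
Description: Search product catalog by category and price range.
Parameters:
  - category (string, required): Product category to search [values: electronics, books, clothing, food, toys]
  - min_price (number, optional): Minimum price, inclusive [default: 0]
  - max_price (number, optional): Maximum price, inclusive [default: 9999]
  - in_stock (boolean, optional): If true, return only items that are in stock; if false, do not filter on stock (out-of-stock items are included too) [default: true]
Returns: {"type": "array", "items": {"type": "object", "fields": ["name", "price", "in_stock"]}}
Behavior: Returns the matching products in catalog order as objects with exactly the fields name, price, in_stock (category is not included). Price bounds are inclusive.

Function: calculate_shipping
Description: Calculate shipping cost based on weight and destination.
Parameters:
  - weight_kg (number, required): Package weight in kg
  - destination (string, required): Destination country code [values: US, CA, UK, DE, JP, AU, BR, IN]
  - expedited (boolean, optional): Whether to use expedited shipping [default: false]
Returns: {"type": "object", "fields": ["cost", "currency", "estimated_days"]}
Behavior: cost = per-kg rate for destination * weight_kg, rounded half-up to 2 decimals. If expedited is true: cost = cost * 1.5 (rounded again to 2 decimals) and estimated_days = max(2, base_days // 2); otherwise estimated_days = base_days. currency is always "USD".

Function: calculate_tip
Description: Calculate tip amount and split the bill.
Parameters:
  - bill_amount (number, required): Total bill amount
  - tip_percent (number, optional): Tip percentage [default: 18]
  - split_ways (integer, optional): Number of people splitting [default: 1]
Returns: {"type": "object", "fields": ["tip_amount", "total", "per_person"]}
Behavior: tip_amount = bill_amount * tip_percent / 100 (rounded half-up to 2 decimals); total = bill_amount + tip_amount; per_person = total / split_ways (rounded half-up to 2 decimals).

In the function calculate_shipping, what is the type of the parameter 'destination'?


The calculate_shipping spec declares:
  - destination (string, required): Destination country code [values: US, CA, UK, DE, JP, AU, BR, IN]
Type:
string


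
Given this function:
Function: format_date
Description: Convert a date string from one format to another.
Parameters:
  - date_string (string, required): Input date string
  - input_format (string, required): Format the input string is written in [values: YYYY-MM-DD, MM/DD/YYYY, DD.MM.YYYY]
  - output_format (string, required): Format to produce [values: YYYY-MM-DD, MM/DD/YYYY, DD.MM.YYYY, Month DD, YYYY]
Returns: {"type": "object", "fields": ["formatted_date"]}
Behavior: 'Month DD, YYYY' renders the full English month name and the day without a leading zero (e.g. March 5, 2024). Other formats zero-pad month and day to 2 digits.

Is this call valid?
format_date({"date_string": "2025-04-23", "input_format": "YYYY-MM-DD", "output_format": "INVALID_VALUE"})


Checking parameter values...
Parameter 'output_format' has value 'INVALID_VALUE' not in allowed: YYYY-MM-DD, MM/DD/YYYY, DD.MM.YYYY, Month DD, YYYY
Invalid - 'output_format' must be one of YYYY-MM-DD, MM/DD/YYYY, DD.MM.YYYY, Month DD, YYYY


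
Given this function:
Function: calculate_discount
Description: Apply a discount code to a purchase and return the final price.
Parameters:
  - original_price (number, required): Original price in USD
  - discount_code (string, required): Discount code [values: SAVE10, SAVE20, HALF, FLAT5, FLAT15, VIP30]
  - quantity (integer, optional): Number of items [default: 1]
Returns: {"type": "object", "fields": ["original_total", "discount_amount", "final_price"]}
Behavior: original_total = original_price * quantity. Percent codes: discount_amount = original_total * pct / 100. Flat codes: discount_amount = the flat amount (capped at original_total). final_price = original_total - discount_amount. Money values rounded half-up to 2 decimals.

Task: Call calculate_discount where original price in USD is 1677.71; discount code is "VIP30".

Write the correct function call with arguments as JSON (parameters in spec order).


Mapping each described value to its parameter name:
  'Original price in USD' -> original_price = 1677.71
  'Discount code' -> discount_code = "VIP30"
calculate_discount({"original_price": 1677.71, "discount_code": "VIP30"})


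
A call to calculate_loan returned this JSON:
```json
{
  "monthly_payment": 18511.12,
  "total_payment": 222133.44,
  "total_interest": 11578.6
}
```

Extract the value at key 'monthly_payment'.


18511.12


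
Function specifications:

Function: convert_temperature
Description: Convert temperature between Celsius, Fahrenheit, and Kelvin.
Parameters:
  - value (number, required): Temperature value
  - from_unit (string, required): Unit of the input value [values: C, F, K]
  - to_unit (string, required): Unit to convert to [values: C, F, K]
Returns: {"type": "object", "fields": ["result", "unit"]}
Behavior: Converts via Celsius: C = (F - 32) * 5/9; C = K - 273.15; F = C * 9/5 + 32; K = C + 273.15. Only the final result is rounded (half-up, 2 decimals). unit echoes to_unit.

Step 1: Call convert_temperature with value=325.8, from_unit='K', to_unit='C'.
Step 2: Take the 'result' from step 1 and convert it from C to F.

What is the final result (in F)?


Step 1: convert_temperature(value=325.8, from_unit=K, to_unit=C)
  To C: 325.8 - 273.15 = 52.65
  Target is C: 52.65
  Round to 2 decimals: 52.65
  -> result = 52.65 C
Step 2: convert_temperature(value=52.65, from_unit=C, to_unit=F)
  Input already in C: 52.65
  To F: 52.65 * 9/5 + 32 = 126.77
  Round to 2 decimals: 126.77
  -> result = 126.77 F
126.77 F


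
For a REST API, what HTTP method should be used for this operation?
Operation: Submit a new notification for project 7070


GET = read, POST = create, PUT = update/replace, DELETE = remove
This operation is a create.
POST


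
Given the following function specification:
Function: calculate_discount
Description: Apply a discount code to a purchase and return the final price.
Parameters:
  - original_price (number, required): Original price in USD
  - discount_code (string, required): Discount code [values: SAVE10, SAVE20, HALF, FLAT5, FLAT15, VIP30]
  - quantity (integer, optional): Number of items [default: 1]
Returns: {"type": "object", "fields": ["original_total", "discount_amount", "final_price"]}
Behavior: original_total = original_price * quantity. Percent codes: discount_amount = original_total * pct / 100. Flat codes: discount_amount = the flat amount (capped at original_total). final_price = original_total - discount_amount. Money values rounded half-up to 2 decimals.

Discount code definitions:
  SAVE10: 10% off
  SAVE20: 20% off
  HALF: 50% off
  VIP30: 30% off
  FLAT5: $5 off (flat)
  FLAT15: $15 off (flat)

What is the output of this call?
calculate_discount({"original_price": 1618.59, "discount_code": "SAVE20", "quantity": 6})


original_total = 1618.59 * 6 = 9711.54
SAVE20 = 20% off: discount_amount = 9711.54 * 20/100 = 1942.308 -> 1942.31
final_price = 9711.54 - 1942.31 = 7769.23
Output:
{"original_total": 9711.54, "discount_amount": 1942.31, "final_price": 7769.23}


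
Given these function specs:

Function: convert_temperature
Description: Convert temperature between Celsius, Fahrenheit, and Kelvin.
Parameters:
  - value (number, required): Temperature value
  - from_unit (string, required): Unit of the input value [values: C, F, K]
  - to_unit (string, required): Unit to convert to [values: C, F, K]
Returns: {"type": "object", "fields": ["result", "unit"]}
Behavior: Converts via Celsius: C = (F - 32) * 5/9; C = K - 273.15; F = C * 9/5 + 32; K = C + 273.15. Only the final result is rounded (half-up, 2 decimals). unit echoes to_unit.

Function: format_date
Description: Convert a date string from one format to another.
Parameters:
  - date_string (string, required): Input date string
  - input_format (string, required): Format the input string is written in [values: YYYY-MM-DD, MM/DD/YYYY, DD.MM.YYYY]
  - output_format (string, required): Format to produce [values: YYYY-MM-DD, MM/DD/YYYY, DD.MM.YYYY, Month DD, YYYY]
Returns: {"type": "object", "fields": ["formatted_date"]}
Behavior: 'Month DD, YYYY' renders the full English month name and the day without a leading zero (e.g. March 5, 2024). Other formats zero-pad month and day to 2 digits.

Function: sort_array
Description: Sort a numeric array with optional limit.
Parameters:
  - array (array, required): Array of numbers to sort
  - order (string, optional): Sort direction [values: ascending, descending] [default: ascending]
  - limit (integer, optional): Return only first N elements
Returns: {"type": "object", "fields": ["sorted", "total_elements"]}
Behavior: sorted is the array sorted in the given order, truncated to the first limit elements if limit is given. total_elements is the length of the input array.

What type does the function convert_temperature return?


The convert_temperature spec declares Returns: {"type": "object", "fields": ["result", "unit"]}
Type:
object


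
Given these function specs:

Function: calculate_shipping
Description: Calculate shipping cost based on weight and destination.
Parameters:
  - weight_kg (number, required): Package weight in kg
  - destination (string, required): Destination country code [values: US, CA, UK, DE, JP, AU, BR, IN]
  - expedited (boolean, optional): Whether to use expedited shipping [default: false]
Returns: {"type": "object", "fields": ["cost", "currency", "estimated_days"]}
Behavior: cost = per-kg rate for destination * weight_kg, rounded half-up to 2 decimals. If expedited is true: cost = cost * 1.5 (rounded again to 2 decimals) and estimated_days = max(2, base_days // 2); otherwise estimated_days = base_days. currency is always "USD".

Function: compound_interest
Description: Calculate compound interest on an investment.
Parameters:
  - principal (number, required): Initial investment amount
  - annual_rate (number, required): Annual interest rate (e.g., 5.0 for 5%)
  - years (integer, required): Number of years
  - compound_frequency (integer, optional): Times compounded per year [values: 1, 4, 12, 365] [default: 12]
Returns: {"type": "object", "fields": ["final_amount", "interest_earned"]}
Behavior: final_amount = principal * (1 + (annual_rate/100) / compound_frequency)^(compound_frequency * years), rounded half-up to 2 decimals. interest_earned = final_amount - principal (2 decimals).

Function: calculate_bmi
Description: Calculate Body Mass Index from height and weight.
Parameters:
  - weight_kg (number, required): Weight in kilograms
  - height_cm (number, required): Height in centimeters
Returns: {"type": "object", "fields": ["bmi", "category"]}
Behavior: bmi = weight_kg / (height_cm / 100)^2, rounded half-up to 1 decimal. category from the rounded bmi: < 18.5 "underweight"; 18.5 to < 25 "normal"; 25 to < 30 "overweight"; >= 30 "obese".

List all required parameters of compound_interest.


Parameters of compound_interest and their required/optional flag:
  principal: required
  annual_rate: required
  years: required
  compound_frequency: optional
annual_rate, principal, years


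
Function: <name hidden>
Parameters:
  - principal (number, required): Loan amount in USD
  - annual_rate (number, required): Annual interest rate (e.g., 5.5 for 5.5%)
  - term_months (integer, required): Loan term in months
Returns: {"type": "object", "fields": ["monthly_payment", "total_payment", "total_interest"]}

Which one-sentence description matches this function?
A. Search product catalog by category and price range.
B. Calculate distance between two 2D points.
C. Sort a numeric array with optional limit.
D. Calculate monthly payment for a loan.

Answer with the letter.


Parameters principal, annual_rate, term_months and return ["monthly_payment", "total_payment", "total_interest"] fit: Calculate monthly payment for a loan.
D


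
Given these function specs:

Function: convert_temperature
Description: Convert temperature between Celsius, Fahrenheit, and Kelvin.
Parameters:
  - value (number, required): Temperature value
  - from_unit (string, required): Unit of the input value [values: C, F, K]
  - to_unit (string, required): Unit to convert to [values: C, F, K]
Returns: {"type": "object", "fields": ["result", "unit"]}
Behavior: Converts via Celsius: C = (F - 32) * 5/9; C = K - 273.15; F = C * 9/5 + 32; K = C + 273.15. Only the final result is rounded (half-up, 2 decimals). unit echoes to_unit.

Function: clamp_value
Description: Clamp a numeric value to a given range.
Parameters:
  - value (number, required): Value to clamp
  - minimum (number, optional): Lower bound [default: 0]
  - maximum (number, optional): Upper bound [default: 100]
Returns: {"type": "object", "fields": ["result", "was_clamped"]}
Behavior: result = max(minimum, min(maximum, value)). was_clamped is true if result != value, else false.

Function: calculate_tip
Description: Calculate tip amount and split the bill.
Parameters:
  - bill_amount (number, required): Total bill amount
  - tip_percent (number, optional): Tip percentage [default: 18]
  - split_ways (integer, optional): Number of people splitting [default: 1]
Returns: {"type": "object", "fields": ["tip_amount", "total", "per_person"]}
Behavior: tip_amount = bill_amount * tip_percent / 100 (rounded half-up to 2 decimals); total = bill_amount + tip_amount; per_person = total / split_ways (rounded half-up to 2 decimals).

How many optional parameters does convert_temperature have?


Parameters of convert_temperature: value (required), from_unit (required), to_unit (required)
Optional count:
0


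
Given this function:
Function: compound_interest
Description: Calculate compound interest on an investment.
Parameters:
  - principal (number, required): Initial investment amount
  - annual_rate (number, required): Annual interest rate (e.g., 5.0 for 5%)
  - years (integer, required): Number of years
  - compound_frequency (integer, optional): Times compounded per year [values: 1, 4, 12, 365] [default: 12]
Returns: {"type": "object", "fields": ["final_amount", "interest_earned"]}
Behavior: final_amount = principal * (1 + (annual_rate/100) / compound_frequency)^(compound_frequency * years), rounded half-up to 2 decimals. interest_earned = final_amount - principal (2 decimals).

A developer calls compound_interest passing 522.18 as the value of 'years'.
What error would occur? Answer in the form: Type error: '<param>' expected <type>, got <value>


Spec: 'years' is declared as integer; 522.18 is a non-integer number.
Type error: 'years' expected integer, got 522.18


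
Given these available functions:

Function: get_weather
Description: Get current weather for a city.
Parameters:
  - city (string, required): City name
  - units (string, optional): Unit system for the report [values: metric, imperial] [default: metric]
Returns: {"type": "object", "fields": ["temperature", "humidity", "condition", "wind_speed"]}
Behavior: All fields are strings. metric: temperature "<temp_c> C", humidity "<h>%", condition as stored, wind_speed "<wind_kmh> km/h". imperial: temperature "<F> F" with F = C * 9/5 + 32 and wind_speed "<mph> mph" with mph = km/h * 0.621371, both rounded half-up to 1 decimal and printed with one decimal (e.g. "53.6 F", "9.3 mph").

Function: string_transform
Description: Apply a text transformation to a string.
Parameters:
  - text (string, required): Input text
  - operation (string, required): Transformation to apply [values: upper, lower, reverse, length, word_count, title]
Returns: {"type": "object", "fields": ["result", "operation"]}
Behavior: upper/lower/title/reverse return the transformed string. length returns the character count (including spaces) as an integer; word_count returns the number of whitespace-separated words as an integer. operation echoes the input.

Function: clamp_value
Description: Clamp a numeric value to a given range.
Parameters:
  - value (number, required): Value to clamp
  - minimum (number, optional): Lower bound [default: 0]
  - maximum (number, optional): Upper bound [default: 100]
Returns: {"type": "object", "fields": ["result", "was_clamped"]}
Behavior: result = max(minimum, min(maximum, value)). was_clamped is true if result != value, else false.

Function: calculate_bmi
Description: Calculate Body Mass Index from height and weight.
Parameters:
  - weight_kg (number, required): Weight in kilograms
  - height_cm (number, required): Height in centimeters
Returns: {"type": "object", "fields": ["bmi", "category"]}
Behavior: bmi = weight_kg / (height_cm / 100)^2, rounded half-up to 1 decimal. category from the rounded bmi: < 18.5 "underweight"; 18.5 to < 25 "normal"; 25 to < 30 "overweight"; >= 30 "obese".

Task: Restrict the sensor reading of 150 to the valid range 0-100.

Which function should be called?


The task needs a function whose description is: Clamp a numeric value to a given range.
clamp_value


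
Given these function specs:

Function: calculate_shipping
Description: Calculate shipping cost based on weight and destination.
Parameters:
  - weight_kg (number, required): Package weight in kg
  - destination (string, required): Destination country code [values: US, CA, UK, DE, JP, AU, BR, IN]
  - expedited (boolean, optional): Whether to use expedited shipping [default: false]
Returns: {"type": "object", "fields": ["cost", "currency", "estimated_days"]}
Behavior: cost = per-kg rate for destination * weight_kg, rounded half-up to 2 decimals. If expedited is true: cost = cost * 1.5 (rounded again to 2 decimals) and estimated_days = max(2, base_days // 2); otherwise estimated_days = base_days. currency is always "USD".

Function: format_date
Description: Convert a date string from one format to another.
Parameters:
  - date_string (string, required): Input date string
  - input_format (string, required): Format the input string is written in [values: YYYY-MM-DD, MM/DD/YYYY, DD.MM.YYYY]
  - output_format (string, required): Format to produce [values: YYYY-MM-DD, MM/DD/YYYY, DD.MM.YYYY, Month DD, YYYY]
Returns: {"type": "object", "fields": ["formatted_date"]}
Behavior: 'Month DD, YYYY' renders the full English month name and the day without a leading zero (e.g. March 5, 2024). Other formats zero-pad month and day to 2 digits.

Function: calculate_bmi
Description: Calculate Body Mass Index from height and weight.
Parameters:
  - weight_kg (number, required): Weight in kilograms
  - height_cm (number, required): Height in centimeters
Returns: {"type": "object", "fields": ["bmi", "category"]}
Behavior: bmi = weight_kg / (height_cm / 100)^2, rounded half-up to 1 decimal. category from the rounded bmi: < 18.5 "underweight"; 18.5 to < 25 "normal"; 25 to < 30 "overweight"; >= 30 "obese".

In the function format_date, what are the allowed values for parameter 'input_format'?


The format_date spec declares:
  - input_format (string, required): Format the input string is written in [values: YYYY-MM-DD, MM/DD/YYYY, DD.MM.YYYY]
Allowed values:
YYYY-MM-DD, MM/DD/YYYY, DD.MM.YYYY


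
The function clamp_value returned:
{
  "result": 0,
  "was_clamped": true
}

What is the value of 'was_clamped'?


true


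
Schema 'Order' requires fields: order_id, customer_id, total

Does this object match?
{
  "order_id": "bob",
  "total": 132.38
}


Checking required fields...
Missing: customer_id
Invalid - missing required field 'customer_id'


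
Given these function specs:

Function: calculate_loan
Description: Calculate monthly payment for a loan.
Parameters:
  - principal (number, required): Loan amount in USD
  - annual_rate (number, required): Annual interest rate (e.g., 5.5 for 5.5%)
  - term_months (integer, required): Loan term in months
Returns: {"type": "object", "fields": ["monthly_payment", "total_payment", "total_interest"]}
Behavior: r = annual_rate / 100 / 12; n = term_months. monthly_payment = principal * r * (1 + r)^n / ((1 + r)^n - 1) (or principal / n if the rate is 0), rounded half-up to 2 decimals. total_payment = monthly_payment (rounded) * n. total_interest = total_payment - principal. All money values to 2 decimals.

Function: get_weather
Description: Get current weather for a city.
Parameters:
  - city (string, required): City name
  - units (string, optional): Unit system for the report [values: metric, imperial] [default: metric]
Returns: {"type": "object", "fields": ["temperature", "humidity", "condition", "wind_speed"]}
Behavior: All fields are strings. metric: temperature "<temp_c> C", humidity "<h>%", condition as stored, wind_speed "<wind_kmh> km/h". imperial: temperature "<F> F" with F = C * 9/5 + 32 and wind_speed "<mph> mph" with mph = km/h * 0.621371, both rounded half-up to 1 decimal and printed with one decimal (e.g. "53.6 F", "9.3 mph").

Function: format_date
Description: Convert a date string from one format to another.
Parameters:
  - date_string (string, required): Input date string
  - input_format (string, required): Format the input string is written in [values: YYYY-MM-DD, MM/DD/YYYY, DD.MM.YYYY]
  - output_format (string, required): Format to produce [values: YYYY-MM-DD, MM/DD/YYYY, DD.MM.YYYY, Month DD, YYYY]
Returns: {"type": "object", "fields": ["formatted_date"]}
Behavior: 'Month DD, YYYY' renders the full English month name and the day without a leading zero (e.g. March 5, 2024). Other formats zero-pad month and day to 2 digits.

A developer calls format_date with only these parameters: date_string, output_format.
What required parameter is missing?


Required parameters: date_string, input_format, output_format
Provided: date_string, output_format
Missing: input_format
input_format


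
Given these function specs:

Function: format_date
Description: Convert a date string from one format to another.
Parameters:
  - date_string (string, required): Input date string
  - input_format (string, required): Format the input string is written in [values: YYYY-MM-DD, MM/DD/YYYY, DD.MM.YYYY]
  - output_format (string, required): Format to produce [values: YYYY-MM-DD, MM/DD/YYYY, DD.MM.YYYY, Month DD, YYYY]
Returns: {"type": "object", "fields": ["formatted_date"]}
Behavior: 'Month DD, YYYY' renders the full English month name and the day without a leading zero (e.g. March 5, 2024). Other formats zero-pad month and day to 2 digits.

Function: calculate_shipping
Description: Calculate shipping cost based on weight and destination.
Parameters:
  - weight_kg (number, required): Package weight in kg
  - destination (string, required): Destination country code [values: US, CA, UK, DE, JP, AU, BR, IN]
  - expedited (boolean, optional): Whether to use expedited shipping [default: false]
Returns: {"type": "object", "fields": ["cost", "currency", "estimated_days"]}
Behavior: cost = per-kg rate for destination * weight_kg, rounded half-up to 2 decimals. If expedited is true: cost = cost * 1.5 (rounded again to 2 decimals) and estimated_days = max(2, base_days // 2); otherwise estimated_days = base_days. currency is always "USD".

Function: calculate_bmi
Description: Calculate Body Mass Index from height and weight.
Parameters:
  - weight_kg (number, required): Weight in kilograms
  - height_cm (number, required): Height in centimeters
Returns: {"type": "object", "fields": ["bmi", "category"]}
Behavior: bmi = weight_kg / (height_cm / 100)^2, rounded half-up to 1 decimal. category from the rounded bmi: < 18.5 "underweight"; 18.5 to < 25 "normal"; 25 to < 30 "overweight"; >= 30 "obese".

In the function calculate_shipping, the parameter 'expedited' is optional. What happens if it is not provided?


The calculate_shipping spec declares:
  - expedited (boolean, optional): Whether to use expedited shipping [default: false]
It defaults to false


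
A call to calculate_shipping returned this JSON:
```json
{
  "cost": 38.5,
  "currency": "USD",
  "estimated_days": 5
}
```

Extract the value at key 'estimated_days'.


5


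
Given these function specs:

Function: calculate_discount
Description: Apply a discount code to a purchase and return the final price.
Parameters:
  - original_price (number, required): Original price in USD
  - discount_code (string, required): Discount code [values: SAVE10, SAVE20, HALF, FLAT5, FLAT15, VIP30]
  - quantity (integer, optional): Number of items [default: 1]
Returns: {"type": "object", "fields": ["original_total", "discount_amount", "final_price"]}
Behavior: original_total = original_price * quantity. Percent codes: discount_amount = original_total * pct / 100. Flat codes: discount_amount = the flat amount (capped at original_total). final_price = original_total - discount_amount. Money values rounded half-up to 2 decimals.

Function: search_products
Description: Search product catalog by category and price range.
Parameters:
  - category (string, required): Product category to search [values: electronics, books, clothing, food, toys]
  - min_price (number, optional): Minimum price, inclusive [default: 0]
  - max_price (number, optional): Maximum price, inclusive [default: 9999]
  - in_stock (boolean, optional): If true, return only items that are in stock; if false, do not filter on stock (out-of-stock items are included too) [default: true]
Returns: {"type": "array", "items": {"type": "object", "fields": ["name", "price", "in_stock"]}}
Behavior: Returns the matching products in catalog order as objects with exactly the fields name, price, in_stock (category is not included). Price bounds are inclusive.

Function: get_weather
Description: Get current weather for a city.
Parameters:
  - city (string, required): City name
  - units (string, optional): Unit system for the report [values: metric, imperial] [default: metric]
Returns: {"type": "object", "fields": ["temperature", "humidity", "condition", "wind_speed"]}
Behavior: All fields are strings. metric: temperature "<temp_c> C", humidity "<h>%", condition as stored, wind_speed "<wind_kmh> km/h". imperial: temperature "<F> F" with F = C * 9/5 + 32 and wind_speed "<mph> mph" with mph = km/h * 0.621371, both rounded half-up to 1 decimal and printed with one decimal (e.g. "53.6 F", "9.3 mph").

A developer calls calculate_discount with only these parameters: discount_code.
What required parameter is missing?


Required parameters: original_price, discount_code
Provided: discount_code
Missing: original_price
original_price


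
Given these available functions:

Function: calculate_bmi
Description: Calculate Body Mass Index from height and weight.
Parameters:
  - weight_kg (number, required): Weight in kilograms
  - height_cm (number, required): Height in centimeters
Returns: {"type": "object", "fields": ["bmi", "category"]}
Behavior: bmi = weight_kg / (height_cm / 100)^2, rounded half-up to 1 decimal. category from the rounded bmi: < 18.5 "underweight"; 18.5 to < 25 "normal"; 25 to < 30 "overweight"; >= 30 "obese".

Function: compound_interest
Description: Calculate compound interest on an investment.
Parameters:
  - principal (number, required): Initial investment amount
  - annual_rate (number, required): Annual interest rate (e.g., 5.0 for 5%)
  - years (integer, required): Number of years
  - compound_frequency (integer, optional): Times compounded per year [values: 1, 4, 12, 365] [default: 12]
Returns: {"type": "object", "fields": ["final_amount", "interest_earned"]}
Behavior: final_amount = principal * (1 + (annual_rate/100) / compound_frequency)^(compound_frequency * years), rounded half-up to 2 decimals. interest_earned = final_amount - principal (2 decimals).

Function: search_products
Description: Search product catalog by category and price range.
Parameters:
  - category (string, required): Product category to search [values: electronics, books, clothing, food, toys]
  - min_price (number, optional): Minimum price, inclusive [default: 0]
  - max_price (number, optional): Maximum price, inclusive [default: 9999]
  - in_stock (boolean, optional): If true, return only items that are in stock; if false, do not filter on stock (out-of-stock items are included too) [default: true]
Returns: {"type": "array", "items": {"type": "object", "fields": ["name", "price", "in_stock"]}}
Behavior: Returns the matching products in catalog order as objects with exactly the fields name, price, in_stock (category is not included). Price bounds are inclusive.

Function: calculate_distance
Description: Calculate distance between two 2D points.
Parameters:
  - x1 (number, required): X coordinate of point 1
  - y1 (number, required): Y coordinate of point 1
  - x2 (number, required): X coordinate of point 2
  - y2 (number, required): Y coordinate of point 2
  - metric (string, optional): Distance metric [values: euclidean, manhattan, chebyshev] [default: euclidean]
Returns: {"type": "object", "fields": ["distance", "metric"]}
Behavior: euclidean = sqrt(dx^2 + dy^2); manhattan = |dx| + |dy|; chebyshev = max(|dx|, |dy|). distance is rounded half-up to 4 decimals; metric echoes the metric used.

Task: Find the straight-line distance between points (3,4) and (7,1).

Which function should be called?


The task needs a function whose description is: Calculate distance between two 2D points.
calculate_distance


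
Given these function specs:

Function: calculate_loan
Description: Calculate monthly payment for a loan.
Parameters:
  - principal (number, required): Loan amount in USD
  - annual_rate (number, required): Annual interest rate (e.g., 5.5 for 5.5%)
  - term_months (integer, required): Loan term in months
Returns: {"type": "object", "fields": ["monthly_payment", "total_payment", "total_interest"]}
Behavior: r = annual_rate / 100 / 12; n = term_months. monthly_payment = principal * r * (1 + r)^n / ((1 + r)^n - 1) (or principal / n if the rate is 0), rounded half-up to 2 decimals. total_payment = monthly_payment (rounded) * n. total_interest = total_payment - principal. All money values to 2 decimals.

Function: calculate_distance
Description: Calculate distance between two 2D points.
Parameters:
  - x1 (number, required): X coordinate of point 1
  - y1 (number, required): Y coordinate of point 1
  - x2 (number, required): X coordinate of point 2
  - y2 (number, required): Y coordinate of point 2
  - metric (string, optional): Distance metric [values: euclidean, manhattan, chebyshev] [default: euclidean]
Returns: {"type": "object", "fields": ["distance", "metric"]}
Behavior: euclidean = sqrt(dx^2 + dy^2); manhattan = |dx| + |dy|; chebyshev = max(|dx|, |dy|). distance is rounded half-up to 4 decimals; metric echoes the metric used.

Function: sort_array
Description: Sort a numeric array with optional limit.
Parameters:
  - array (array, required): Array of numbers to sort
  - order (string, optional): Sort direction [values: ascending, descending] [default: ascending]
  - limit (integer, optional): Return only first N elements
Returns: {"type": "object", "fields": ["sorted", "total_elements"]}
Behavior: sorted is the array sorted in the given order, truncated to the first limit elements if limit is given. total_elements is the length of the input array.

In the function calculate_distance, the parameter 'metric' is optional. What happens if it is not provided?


The calculate_distance spec declares:
  - metric (string, optional): Distance metric [values: euclidean, manhattan, chebyshev] [default: euclidean]
It defaults to euclidean


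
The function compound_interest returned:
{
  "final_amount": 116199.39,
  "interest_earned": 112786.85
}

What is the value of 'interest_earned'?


112786.85


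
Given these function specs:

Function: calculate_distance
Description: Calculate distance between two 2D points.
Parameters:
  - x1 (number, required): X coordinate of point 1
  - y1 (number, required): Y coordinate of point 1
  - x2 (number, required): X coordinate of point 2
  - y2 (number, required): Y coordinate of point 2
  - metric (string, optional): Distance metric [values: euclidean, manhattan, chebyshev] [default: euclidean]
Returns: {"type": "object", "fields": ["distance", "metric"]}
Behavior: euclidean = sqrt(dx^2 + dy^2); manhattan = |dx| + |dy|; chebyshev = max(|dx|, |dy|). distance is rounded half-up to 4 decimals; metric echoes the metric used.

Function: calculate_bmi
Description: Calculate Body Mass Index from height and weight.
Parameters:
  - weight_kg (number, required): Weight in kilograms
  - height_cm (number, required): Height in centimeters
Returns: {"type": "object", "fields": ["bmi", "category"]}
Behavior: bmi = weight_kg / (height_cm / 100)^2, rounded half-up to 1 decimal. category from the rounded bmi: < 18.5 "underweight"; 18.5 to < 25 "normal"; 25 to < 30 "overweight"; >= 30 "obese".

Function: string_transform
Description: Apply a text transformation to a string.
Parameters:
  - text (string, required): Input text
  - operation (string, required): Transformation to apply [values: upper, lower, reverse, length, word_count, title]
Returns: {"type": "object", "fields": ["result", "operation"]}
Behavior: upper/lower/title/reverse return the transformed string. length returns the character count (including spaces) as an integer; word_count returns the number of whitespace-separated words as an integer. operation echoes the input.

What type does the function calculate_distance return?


The calculate_distance spec declares Returns: {"type": "object", "fields": ["distance", "metric"]}
Type:
object


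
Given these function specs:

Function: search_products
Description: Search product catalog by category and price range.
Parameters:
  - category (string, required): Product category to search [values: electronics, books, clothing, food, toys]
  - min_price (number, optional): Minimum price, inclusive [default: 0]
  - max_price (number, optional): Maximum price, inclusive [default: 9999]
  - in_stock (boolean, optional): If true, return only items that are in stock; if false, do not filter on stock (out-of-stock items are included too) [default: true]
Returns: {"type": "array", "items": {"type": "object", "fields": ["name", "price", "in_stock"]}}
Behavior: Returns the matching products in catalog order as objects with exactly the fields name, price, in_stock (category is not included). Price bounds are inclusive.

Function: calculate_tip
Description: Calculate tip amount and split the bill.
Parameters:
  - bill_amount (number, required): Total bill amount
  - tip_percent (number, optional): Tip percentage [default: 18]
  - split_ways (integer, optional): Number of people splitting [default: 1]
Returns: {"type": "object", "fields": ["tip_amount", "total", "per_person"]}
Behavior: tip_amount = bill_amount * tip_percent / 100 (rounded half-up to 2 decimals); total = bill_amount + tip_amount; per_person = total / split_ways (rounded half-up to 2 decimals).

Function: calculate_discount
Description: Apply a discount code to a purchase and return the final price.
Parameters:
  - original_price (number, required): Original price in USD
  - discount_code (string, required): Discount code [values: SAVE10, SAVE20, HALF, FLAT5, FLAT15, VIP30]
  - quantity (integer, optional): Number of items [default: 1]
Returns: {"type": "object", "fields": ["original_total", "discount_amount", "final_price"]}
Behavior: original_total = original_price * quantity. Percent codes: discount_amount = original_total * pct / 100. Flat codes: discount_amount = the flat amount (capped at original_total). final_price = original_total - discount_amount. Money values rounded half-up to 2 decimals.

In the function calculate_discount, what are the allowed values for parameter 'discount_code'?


The calculate_discount spec declares:
  - discount_code (string, required): Discount code [values: SAVE10, SAVE20, HALF, FLAT5, FLAT15, VIP30]
Allowed values:
SAVE10, SAVE20, HALF, FLAT5, FLAT15, VIP30


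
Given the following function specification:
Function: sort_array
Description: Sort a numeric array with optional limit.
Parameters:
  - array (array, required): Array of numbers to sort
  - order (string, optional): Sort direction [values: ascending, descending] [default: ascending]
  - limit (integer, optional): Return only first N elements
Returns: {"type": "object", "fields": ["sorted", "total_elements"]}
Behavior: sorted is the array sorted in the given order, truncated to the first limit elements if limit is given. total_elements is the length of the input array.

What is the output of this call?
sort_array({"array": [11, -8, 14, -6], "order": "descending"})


sorted descending: [14, 11, -6, -8]
total_elements = len(input) = 4
Output:
{"sorted": [14, 11, -6, -8], "total_elements": 4}


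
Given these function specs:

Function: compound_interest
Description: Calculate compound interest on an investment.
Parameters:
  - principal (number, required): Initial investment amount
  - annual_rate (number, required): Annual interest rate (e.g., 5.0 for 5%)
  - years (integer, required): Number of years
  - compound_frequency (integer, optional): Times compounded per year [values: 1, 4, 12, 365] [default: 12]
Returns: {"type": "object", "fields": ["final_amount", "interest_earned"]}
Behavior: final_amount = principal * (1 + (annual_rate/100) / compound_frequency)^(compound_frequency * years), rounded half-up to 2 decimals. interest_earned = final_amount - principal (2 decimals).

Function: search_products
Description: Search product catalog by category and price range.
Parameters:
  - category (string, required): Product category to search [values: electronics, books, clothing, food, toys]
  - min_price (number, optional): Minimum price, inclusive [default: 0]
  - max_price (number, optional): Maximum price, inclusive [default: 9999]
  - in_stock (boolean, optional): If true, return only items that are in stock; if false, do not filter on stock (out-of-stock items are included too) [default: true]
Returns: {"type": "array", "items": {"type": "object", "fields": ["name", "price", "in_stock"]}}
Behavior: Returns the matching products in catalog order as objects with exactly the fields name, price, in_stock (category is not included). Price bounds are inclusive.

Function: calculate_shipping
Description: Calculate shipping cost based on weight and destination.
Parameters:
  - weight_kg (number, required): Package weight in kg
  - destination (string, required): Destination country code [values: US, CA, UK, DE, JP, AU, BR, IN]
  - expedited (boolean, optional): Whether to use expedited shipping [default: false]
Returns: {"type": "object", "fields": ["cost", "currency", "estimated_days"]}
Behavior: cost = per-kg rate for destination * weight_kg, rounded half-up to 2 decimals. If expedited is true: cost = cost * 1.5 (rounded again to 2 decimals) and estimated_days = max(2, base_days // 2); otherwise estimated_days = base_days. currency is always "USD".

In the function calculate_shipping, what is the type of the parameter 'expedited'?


The calculate_shipping spec declares:
  - expedited (boolean, optional): Whether to use expedited shipping [default: false]
Type:
boolean
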